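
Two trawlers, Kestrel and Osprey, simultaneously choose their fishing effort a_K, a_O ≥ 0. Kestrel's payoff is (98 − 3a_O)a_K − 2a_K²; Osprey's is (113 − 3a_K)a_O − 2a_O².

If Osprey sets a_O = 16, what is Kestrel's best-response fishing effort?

12.5

Expanding Kestrel's payoff: 98a_K − 3a_Oa_K − 2a_K².
∂π/∂a_K = 98 − 3a_O − 4a_K = 0, so a_K = 24.5 − 0.75a_O.
At a_O = 16: a_K = 24.5 − 0.75·16 = 12.5.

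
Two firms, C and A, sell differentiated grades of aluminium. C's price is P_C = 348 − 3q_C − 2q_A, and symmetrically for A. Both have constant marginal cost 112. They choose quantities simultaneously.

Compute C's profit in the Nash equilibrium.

2610.75

Firm C's profit: π = q_C(348 − 3q_C − 2q_A) − 112q_C.
∂π/∂q_C = 236 − 6q_C − 2q_A = 0 ⇒ q_C = 118/3 − (1/3)q_A.
The game is symmetric, so in equilibrium q_A = q_C: the reaction function gives (4/3)q_C = 118/3, hence q_C = 29.5.
P_C = 348 − 3·29.5 − 2·29.5 = 200.5.
Profit = (200.5 − 112)·29.5 = 2610.75.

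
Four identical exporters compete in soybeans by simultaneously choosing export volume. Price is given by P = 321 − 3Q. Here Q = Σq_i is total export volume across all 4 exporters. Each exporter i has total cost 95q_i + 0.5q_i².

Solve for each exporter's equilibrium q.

A representative exporter's profit is π_i = q_i(321 − 3Q) − 95q_i − 0.5q_i², with Q = q_i + Σ_{j≠i} q_j.
First-order condition: 226 − 7q_i − 3Σ_{j≠i} q_j = 0.
Imposing symmetry (q_j = q for all j) turns Σ_{j≠i} q_j into 3q, so 226 = 16q and q = 14.125.

14.125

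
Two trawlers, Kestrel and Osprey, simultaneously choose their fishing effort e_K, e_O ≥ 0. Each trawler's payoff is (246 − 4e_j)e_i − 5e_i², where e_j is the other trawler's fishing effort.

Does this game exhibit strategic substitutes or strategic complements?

strategic substitutes

Kestrel's payoff is (246 − 4e_O)e_K − 5e_K².
∂π/∂e_K = 246 − 4e_O − 10e_K = 0, so e_K = 24.6 − 0.4e_O.
The best-response slope de_K/de_O = −0.4 < 0: the reaction function is downward-sloping, so the choices are strategic substitutes.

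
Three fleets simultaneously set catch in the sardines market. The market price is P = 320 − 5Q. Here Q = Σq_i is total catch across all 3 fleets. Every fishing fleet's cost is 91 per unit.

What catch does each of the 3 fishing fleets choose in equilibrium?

A representative fishing fleet's profit is π_i = q_i(320 − 5Q) − 91q_i, with Q = q_i + Σ_{j≠i} q_j.
First-order condition: 229 − 10q_i − 5Σ_{j≠i} q_j = 0.
Imposing symmetry (q_j = q for all j) turns Σ_{j≠i} q_j into 2q, so 229 = 20q and q = 11.45.

11.45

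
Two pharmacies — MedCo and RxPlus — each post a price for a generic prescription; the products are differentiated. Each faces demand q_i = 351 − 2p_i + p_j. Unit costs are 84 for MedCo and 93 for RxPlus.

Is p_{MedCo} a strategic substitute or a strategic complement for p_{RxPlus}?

MedCo's profit: π = (p_{MedCo} − 84)(351 − 2p_{MedCo} + p_{RxPlus}).
∂π/∂p_{MedCo} = 519 − 4p_{MedCo} + p_{RxPlus} = 0 ⇒ p_{MedCo} = 129.75 + 0.25p_{RxPlus}.
The best-response slope dp_{MedCo}/dp_{RxPlus} = 0.25 > 0: the reaction function is upward-sloping, so the choices are strategic complements.

strategic complements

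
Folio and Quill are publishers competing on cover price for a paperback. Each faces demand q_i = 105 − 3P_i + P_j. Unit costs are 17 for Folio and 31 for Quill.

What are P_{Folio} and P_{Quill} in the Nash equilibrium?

Folio's profit: π = (P_{Folio} − 17)(105 − 3P_{Folio} + P_{Quill}).
∂π/∂P_{Folio} = 156 − 6P_{Folio} + P_{Quill} = 0 ⇒ P_{Folio} = 26 + (1/6)P_{Quill}.
Similarly P_{Quill} = 33 + (1/6)P_{Folio}.
Solving the two reaction functions simultaneously: (1 − (1/6)(1/6))P_{Folio} = 26 + (1/6)·33, so (35/36)P_{Folio} = 31.5 and P_{Folio} = 32.4.
Then P_{Quill} = 33 + (1/6)·32.4 = 38.4.

32.4, 38.4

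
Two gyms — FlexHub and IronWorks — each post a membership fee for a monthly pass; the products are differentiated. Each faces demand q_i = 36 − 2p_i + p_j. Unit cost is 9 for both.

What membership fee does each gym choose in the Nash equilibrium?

FlexHub's profit: π = (p_{FlexHub} − 9)(36 − 2p_{FlexHub} + p_{IronWorks}).
∂π/∂p_{FlexHub} = 54 − 4p_{FlexHub} + p_{IronWorks} = 0 ⇒ p_{FlexHub} = 13.5 + 0.25p_{IronWorks}.
Setting p_{FlexHub} = p_{IronWorks} in the reaction function: p_{FlexHub} = 13.5 + 0.25p_{FlexHub}, so p_{FlexHub} = 13.5 / 0.75 = 18.

18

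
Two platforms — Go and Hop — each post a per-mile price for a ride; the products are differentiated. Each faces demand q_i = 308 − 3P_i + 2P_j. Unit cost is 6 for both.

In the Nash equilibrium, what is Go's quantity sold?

226.5

Go's profit: π = (P_{Go} − 6)(308 − 3P_{Go} + 2P_{Hop}).
∂π/∂P_{Go} = 326 − 6P_{Go} + 2P_{Hop} = 0 ⇒ P_{Go} = 163/3 + (1/3)P_{Hop}.
By symmetry P_{Hop} = P_{Go}; substituting into the reaction function, (2/3)P_{Go} = 163/3 and P_{Go} = 81.5.
q_{Go} = 308 − 3·81.5 + 2·81.5 = 226.5.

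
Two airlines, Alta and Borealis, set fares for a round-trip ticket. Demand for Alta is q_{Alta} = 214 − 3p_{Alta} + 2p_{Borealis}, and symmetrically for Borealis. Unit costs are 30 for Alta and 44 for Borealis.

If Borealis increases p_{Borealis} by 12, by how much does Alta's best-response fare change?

Alta's profit: π = (p_{Alta} − 30)(214 − 3p_{Alta} + 2p_{Borealis}).
∂π/∂p_{Alta} = 304 − 6p_{Alta} + 2p_{Borealis} = 0 ⇒ p_{Alta} = 152/3 + (1/3)p_{Borealis}.
The reaction-function slope is 1/3, so a 12-unit rise in p_{Borealis} moves p_{Alta} by 1/3 × 12 = 4. Alta's best response rises — the actions are strategic complements.

4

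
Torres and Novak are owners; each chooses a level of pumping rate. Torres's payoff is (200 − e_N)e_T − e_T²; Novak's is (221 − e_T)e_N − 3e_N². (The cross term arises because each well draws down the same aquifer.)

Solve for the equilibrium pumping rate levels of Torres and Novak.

89, 22

Expanding Torres's payoff: 200e_T − e_Ne_T − e_T².
∂π/∂e_T = 200 − e_N − 2e_T = 0, so e_T = 100 − 0.5e_N.
Likewise for Novak: e_N = 221/6 − (1/6)e_T.
Substituting the second reaction function into the first: e_T = 100 − 0.5(221/6 − (1/6)e_T), which gives (11/12)e_T = 979/12 ⇒ e_T = 89.
Then e_N = 221/6 − (1/6)·89 = 22.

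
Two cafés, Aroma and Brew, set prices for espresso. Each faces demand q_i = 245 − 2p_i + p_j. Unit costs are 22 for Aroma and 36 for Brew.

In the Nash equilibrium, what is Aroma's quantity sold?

152.4

Aroma's profit: π = (p_{Aroma} − 22)(245 − 2p_{Aroma} + p_{Brew}).
∂π/∂p_{Aroma} = 289 − 4p_{Aroma} + p_{Brew} = 0 ⇒ p_{Aroma} = 72.25 + 0.25p_{Brew}.
Similarly p_{Brew} = 79.25 + 0.25p_{Aroma}.
Substituting the second reaction function into the first: p_{Aroma} = 72.25 + 0.25(79.25 + 0.25p_{Aroma}), which gives 0.9375p_{Aroma} = 92.0625 ⇒ p_{Aroma} = 98.2.
Then p_{Brew} = 79.25 + 0.25·98.2 = 103.8.
q_{Aroma} = 245 − 2·98.2 + 103.8 = 152.4.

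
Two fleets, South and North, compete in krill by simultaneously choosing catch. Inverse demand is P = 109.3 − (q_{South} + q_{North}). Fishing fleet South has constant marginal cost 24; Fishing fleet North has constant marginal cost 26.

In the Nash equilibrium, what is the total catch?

56.2

Fishing fleet South's profit: π = q_{South}(109.3 − (q_{South} + q_{North})) − 24q_{South}.
∂π/∂q_{South} = 85.3 − 2q_{South} − q_{North} = 0, so q_{South} = 42.65 − 0.5q_{North}.
By the same steps for North: q_{North} = 41.65 − 0.5q_{South}.
Plugging q_{North} into South's best response: q_{South} = 42.65 − 0.5(41.65 − 0.5q_{South}) ⇒ 0.75q_{South} = 21.825, so q_{South} = 29.1.
Then q_{North} = 41.65 − 0.5·29.1 = 27.1.
Total catch: 29.1 + 27.1 = 56.2.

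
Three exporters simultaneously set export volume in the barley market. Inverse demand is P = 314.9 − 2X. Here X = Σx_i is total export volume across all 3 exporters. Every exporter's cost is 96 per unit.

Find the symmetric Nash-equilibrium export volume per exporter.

A representative exporter's profit is π_i = x_i(314.9 − 2X) − 96x_i, with X = x_i + Σ_{j≠i} x_j.
First-order condition: 218.9 − 4x_i − 2Σ_{j≠i} x_j = 0.
Imposing symmetry (x_j = x for all j) turns Σ_{j≠i} x_j into 2x, so 218.9 = 8x and x = 27.3625.

27.3625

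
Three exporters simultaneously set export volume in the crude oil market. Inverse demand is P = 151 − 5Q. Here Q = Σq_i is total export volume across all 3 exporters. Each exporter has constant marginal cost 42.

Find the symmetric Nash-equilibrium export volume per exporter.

A representative exporter's profit is π_i = q_i(151 − 5Q) − 42q_i, with Q = q_i + Σ_{j≠i} q_j.
First-order condition: 109 − 10q_i − 5Σ_{j≠i} q_j = 0.
Imposing symmetry (q_j = q for all j) turns Σ_{j≠i} q_j into 2q, so 109 = 20q and q = 5.45.

5.45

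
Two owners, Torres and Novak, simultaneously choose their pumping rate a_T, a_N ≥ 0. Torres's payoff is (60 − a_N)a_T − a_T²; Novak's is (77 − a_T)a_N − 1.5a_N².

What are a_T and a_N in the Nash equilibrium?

20.6, 18.8

Expanding Torres's payoff: 60a_T − a_Na_T − a_T².
∂π/∂a_T = 60 − a_N − 2a_T = 0, so a_T = 30 − 0.5a_N.
Likewise for Novak: a_N = 77/3 − (1/3)a_T.
Substituting the second reaction function into the first: a_T = 30 − 0.5(77/3 − (1/3)a_T), which gives (5/6)a_T = 103/6 ⇒ a_T = 20.6.
Then a_N = 77/3 − (1/3)·20.6 = 18.8.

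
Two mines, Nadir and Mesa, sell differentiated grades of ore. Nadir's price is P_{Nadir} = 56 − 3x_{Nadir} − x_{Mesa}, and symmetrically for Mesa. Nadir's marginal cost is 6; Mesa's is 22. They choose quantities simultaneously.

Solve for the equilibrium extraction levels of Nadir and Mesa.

Mine Nadir's profit: π = x_{Nadir}(56 − 3x_{Nadir} − x_{Mesa}) − 6x_{Nadir}.
∂π/∂x_{Nadir} = 50 − 6x_{Nadir} − x_{Mesa} = 0 ⇒ x_{Nadir} = 25/3 − (1/6)x_{Mesa}.
Similarly x_{Mesa} = 17/3 − (1/6)x_{Nadir}.
Plugging x_{Mesa} into Nadir's best response: x_{Nadir} = 25/3 − (1/6)(17/3 − (1/6)x_{Nadir}) ⇒ (35/36)x_{Nadir} = 133/18, so x_{Nadir} = 7.6.
Then x_{Mesa} = 17/3 − (1/6)·7.6 = 4.4.

7.6, 4.4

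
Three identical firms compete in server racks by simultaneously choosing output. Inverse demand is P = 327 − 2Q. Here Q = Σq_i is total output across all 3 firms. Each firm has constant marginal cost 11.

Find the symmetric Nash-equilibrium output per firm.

A representative firm's profit is π_i = q_i(327 − 2Q) − 11q_i, with Q = q_i + Σ_{j≠i} q_j.
First-order condition: 316 − 4q_i − 2Σ_{j≠i} q_j = 0.
In a symmetric equilibrium every firm chooses the same q, so Σ_{j≠i} q_j = 2q. The condition becomes 316 − 8q = 0, giving q = 316/8 = 39.5.

39.5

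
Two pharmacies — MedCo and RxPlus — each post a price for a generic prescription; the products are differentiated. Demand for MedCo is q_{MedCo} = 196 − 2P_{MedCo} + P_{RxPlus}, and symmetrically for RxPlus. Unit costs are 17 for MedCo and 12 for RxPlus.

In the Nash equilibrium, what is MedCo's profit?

6962

MedCo's profit: π = (P_{MedCo} − 17)(196 − 2P_{MedCo} + P_{RxPlus}).
∂π/∂P_{MedCo} = 230 − 4P_{MedCo} + P_{RxPlus} = 0 ⇒ P_{MedCo} = 57.5 + 0.25P_{RxPlus}.
Similarly P_{RxPlus} = 55 + 0.25P_{MedCo}.
Plugging P_{RxPlus} into MedCo's best response: P_{MedCo} = 57.5 + 0.25(55 + 0.25P_{MedCo}) ⇒ 0.9375P_{MedCo} = 71.25, so P_{MedCo} = 76.
Then P_{RxPlus} = 55 + 0.25·76 = 74.
q_{MedCo} = 196 − 2·76 + 74 = 118.
Profit = (76 − 17)·118 = 6962.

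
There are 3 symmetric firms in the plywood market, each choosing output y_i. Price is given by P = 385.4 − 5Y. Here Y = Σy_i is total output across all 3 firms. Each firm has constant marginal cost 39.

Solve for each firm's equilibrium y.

A representative firm's profit is π_i = y_i(385.4 − 5Y) − 39y_i, with Y = y_i + Σ_{j≠i} y_j.
First-order condition: 346.4 − 10y_i − 5Σ_{j≠i} y_j = 0.
In a symmetric equilibrium every firm chooses the same y, so Σ_{j≠i} y_j = 2y. The condition becomes 346.4 − 20y = 0, giving y = 346.4/20 = 17.32.

17.32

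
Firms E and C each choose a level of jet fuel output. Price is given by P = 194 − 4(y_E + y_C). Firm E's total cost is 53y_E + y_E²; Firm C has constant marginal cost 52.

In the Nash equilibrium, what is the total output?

Firm E's profit: π = y_E(194 − 4(y_E + y_C)) − 53y_E − y_E².
∂π/∂y_E = 141 − 10y_E − 4y_C = 0, so y_E = 14.1 − 0.4y_C.
For C: ∂π/∂y_C = 142 − 8y_C − 4y_E = 0 ⇒ y_C = 17.75 − 0.5y_E.
Solving the two reaction functions simultaneously: (1 − (−0.4)(−0.5))y_E = 14.1 − 0.4·17.75, so 0.8y_E = 7 and y_E = 8.75.
Then y_C = 17.75 − 0.5·8.75 = 13.375.
Total output: 8.75 + 13.375 = 22.125.

22.125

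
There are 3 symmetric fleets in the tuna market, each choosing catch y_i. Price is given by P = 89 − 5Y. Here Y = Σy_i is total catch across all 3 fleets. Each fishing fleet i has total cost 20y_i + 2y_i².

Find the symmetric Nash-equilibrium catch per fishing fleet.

2.875

A representative fishing fleet's profit is π_i = y_i(89 − 5Y) − 20y_i − 2y_i², with Y = y_i + Σ_{j≠i} y_j.
First-order condition: 69 − 14y_i − 5Σ_{j≠i} y_j = 0.
With identical fishing fleets, set every y_j = y: then 69 − 14y − 10y = 0, i.e. y = 69/24 = 2.875.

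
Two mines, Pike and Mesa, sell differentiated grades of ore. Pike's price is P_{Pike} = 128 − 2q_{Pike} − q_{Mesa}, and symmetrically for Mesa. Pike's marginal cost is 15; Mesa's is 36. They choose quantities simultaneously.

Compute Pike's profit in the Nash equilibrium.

Mine Pike's profit: π = q_{Pike}(128 − 2q_{Pike} − q_{Mesa}) − 15q_{Pike}.
∂π/∂q_{Pike} = 113 − 4q_{Pike} − q_{Mesa} = 0 ⇒ q_{Pike} = 28.25 − 0.25q_{Mesa}.
Similarly q_{Mesa} = 23 − 0.25q_{Pike}.
Substituting the second reaction function into the first: q_{Pike} = 28.25 − 0.25(23 − 0.25q_{Pike}), which gives 0.9375q_{Pike} = 22.5 ⇒ q_{Pike} = 24.
Then q_{Mesa} = 23 − 0.25·24 = 17.
P_{Pike} = 128 − 2·24 − 17 = 63.
Profit = (63 − 15)·24 = 1152.

1152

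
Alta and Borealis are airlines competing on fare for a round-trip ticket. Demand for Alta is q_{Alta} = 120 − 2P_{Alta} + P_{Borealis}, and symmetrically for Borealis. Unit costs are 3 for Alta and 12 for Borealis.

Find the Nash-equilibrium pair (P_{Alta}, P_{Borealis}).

Alta's profit: π = (P_{Alta} − 3)(120 − 2P_{Alta} + P_{Borealis}).
∂π/∂P_{Alta} = 126 − 4P_{Alta} + P_{Borealis} = 0 ⇒ P_{Alta} = 31.5 + 0.25P_{Borealis}.
Similarly P_{Borealis} = 36 + 0.25P_{Alta}.
Solving the two reaction functions simultaneously: (1 − (0.25)(0.25))P_{Alta} = 31.5 + 0.25·36, so 0.9375P_{Alta} = 40.5 and P_{Alta} = 43.2.
Then P_{Borealis} = 36 + 0.25·43.2 = 46.8.

43.2, 46.8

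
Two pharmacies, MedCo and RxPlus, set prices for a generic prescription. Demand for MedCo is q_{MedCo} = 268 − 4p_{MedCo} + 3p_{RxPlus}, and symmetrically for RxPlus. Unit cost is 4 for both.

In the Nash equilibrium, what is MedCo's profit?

MedCo's profit: π = (p_{MedCo} − 4)(268 − 4p_{MedCo} + 3p_{RxPlus}).
∂π/∂p_{MedCo} = 284 − 8p_{MedCo} + 3p_{RxPlus} = 0 ⇒ p_{MedCo} = 35.5 + 0.375p_{RxPlus}.
The game is symmetric, so in equilibrium p_{RxPlus} = p_{MedCo}: the reaction function gives 0.625p_{MedCo} = 35.5, hence p_{MedCo} = 56.8.
q_{MedCo} = 268 − 4·56.8 + 3·56.8 = 211.2.
Profit = (56.8 − 4)·211.2 = 11151.36.

11151.36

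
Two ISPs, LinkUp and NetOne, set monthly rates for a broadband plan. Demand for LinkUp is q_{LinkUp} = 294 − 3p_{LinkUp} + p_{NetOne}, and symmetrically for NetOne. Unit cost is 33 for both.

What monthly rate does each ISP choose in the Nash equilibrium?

LinkUp's profit: π = (p_{LinkUp} − 33)(294 − 3p_{LinkUp} + p_{NetOne}).
∂π/∂p_{LinkUp} = 393 − 6p_{LinkUp} + p_{NetOne} = 0 ⇒ p_{LinkUp} = 65.5 + (1/6)p_{NetOne}.
The game is symmetric, so in equilibrium p_{NetOne} = p_{LinkUp}: the reaction function gives (5/6)p_{LinkUp} = 65.5, hence p_{LinkUp} = 78.6.

78.6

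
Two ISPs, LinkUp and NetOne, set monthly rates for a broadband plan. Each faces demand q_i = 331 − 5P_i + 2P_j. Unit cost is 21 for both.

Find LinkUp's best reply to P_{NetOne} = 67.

57

LinkUp's profit: π = (P_{LinkUp} − 21)(331 − 5P_{LinkUp} + 2P_{NetOne}).
∂π/∂P_{LinkUp} = 436 − 10P_{LinkUp} + 2P_{NetOne} = 0 ⇒ P_{LinkUp} = 43.6 + 0.2P_{NetOne}.
At P_{NetOne} = 67: P_{LinkUp} = 43.6 + 0.2·67 = 57.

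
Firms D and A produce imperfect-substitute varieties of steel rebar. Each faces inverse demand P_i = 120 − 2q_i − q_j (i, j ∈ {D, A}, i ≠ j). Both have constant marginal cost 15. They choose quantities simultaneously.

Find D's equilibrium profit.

Firm D's profit: π = q_D(120 − 2q_D − q_A) − 15q_D.
∂π/∂q_D = 105 − 4q_D − q_A = 0 ⇒ q_D = 26.25 − 0.25q_A.
By symmetry q_A = q_D; substituting into the reaction function, 1.25q_D = 26.25 and q_D = 21.
P_D = 120 − 2·21 − 21 = 57.
Profit = (57 − 15)·21 = 882.

882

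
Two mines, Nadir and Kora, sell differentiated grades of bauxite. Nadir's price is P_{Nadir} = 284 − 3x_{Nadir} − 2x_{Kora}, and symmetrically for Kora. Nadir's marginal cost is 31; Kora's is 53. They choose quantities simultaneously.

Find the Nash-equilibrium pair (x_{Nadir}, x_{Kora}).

33, 27.5

Mine Nadir's profit: π = x_{Nadir}(284 − 3x_{Nadir} − 2x_{Kora}) − 31x_{Nadir}.
∂π/∂x_{Nadir} = 253 − 6x_{Nadir} − 2x_{Kora} = 0 ⇒ x_{Nadir} = 253/6 − (1/3)x_{Kora}.
Similarly x_{Kora} = 38.5 − (1/3)x_{Nadir}.
Substituting the second reaction function into the first: x_{Nadir} = 253/6 − (1/3)(38.5 − (1/3)x_{Nadir}), which gives (8/9)x_{Nadir} = 88/3 ⇒ x_{Nadir} = 33.
Then x_{Kora} = 38.5 − (1/3)·33 = 27.5.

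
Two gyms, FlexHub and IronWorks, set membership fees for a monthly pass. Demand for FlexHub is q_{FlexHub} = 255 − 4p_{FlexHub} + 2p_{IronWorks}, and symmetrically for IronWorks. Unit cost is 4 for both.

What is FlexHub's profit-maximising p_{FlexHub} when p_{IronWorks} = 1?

FlexHub's profit: π = (p_{FlexHub} − 4)(255 − 4p_{FlexHub} + 2p_{IronWorks}).
∂π/∂p_{FlexHub} = 271 − 8p_{FlexHub} + 2p_{IronWorks} = 0 ⇒ p_{FlexHub} = 33.875 + 0.25p_{IronWorks}.
At p_{IronWorks} = 1: p_{FlexHub} = 33.875 + 0.25·1 = 34.125.

34.125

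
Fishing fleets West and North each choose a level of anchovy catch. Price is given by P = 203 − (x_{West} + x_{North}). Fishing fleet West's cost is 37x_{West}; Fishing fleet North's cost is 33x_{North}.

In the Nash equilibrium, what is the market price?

91

Fishing fleet West's profit: π = x_{West}(203 − (x_{West} + x_{North})) − 37x_{West}.
∂π/∂x_{West} = 166 − 2x_{West} − x_{North} = 0, so x_{West} = 83 − 0.5x_{North}.
By the same steps for North: x_{North} = 85 − 0.5x_{West}.
Solving the two reaction functions simultaneously: (1 − (−0.5)(−0.5))x_{West} = 83 − 0.5·85, so 0.75x_{West} = 40.5 and x_{West} = 54.
Then x_{North} = 85 − 0.5·54 = 58.
Equilibrium price: P = 203 − 112 = 91.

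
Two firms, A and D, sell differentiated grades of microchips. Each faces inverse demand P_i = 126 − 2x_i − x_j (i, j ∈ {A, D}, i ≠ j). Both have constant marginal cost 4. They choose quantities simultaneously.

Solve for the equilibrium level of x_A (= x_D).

Firm A's profit: π = x_A(126 − 2x_A − x_D) − 4x_A.
∂π/∂x_A = 122 − 4x_A − x_D = 0 ⇒ x_A = 30.5 − 0.25x_D.
Setting x_A = x_D in the reaction function: x_A = 30.5 − 0.25x_A, so x_A = 30.5 / 1.25 = 24.4.

24.4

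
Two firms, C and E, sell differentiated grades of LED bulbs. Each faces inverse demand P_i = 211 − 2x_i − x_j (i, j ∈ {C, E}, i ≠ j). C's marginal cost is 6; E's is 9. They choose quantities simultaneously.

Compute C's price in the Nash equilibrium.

88.4

Firm C's profit: π = x_C(211 − 2x_C − x_E) − 6x_C.
∂π/∂x_C = 205 − 4x_C − x_E = 0 ⇒ x_C = 51.25 − 0.25x_E.
Similarly x_E = 50.5 − 0.25x_C.
Plugging x_E into C's best response: x_C = 51.25 − 0.25(50.5 − 0.25x_C) ⇒ 0.9375x_C = 38.625, so x_C = 41.2.
Then x_E = 50.5 − 0.25·41.2 = 40.2.
P_C = 211 − 2·41.2 − 40.2 = 88.4.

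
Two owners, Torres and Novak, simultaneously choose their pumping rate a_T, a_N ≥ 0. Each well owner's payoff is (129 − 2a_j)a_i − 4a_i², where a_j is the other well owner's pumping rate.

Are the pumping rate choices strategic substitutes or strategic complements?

Torres's payoff is (129 − 2a_N)a_T − 4a_T².
∂π/∂a_T = 129 − 2a_N − 8a_T = 0, so a_T = 16.125 − 0.25a_N.
The best-response slope da_T/da_N = −0.25 < 0: the reaction function is downward-sloping, so the choices are strategic substitutes.

strategic substitutes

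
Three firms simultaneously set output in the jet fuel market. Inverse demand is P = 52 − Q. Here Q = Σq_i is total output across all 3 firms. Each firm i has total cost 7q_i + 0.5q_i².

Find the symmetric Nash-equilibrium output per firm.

A representative firm's profit is π_i = q_i(52 − Q) − 7q_i − 0.5q_i², with Q = q_i + Σ_{j≠i} q_j.
First-order condition: 45 − 3q_i − Σ_{j≠i} q_j = 0.
Imposing symmetry (q_j = q for all j) turns Σ_{j≠i} q_j into 2q, so 45 = 5q and q = 9.

9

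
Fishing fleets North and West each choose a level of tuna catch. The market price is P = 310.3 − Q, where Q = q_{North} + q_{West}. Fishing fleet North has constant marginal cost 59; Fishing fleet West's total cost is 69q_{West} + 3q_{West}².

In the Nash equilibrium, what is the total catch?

133.36

Fishing fleet North's profit: π = q_{North}(310.3 − (q_{North} + q_{West})) − 59q_{North}.
∂π/∂q_{North} = 251.3 − 2q_{North} − q_{West} = 0, so q_{North} = 125.65 − 0.5q_{West}.
For West: ∂π/∂q_{West} = 241.3 − 8q_{West} − q_{North} = 0 ⇒ q_{West} = 30.1625 − 0.125q_{North}.
Substituting the second reaction function into the first: q_{North} = 125.65 − 0.5(30.1625 − 0.125q_{North}), which gives 0.9375q_{North} = 17691/160 ⇒ q_{North} = 117.94.
Then q_{West} = 30.1625 − 0.125·117.94 = 15.42.
Total catch: 117.94 + 15.42 = 133.36.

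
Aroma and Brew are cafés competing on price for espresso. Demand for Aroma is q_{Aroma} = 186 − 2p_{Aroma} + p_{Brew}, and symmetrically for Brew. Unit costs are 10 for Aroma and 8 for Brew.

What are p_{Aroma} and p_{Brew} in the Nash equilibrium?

68.4, 67.6

Aroma's profit: π = (p_{Aroma} − 10)(186 − 2p_{Aroma} + p_{Brew}).
∂π/∂p_{Aroma} = 206 − 4p_{Aroma} + p_{Brew} = 0 ⇒ p_{Aroma} = 51.5 + 0.25p_{Brew}.
Similarly p_{Brew} = 50.5 + 0.25p_{Aroma}.
Solving the two reaction functions simultaneously: (1 − (0.25)(0.25))p_{Aroma} = 51.5 + 0.25·50.5, so 0.9375p_{Aroma} = 64.125 and p_{Aroma} = 68.4.
Then p_{Brew} = 50.5 + 0.25·68.4 = 67.6.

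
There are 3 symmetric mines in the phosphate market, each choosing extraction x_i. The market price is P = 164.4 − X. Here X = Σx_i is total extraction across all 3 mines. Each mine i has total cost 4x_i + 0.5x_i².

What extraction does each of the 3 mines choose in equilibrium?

A representative mine's profit is π_i = x_i(164.4 − X) − 4x_i − 0.5x_i², with X = x_i + Σ_{j≠i} x_j.
First-order condition: 160.4 − 3x_i − Σ_{j≠i} x_j = 0.
In a symmetric equilibrium every mine chooses the same x, so Σ_{j≠i} x_j = 2x. The condition becomes 160.4 − 5x = 0, giving x = 160.4/5 = 32.08.

32.08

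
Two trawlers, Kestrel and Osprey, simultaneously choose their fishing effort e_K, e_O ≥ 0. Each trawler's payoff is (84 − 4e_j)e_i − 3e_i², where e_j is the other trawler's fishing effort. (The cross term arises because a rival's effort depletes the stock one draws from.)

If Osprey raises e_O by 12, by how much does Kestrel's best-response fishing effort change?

Kestrel's payoff is (84 − 4e_O)e_K − 3e_K².
∂π/∂e_K = 84 − 4e_O − 6e_K = 0, so e_K = 14 − (2/3)e_O.
The reaction-function slope is −2/3, so a 12-unit rise in e_O moves e_K by −2/3 × 12 = −8. Kestrel's best response falls — the actions are strategic substitutes.

-8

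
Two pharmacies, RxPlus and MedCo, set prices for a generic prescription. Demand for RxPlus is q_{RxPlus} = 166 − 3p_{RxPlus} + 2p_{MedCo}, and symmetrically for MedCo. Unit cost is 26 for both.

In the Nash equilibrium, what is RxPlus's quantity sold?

RxPlus's profit: π = (p_{RxPlus} − 26)(166 − 3p_{RxPlus} + 2p_{MedCo}).
∂π/∂p_{RxPlus} = 244 − 6p_{RxPlus} + 2p_{MedCo} = 0 ⇒ p_{RxPlus} = 122/3 + (1/3)p_{MedCo}.
By symmetry p_{MedCo} = p_{RxPlus}; substituting into the reaction function, (2/3)p_{RxPlus} = 122/3 and p_{RxPlus} = 61.
q_{RxPlus} = 166 − 3·61 + 2·61 = 105.

105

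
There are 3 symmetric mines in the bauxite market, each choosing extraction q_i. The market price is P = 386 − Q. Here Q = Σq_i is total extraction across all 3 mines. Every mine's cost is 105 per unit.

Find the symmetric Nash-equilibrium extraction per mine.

70.25

A representative mine's profit is π_i = q_i(386 − Q) − 105q_i, with Q = q_i + Σ_{j≠i} q_j.
First-order condition: 281 − 2q_i − Σ_{j≠i} q_j = 0.
Imposing symmetry (q_j = q for all j) turns Σ_{j≠i} q_j into 2q, so 281 = 4q and q = 70.25.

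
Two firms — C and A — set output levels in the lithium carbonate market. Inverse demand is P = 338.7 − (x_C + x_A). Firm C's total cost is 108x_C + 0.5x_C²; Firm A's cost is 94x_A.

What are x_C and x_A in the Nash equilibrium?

Firm C's profit: π = x_C(338.7 − (x_C + x_A)) − 108x_C − 0.5x_C².
∂π/∂x_C = 230.7 − 3x_C − x_A = 0, so x_C = 76.9 − (1/3)x_A.
For A: ∂π/∂x_A = 244.7 − 2x_A − x_C = 0 ⇒ x_A = 122.35 − 0.5x_C.
Substituting the second reaction function into the first: x_C = 76.9 − (1/3)(122.35 − 0.5x_C), which gives (5/6)x_C = 2167/60 ⇒ x_C = 43.34.
Then x_A = 122.35 − 0.5·43.34 = 100.68.

43.34, 100.68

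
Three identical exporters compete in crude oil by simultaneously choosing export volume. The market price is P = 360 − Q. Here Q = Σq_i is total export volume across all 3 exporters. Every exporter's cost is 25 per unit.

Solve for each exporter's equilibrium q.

A representative exporter's profit is π_i = q_i(360 − Q) − 25q_i, with Q = q_i + Σ_{j≠i} q_j.
First-order condition: 335 − 2q_i − Σ_{j≠i} q_j = 0.
In a symmetric equilibrium every exporter chooses the same q, so Σ_{j≠i} q_j = 2q. The condition becomes 335 − 4q = 0, giving q = 335/4 = 83.75.

83.75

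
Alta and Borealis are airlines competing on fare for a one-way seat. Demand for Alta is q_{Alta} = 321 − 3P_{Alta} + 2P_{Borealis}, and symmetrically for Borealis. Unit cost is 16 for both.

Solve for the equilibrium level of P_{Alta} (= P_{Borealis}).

92.25

Alta's profit: π = (P_{Alta} − 16)(321 − 3P_{Alta} + 2P_{Borealis}).
∂π/∂P_{Alta} = 369 − 6P_{Alta} + 2P_{Borealis} = 0 ⇒ P_{Alta} = 61.5 + (1/3)P_{Borealis}.
By symmetry P_{Borealis} = P_{Alta}; substituting into the reaction function, (2/3)P_{Alta} = 61.5 and P_{Alta} = 92.25.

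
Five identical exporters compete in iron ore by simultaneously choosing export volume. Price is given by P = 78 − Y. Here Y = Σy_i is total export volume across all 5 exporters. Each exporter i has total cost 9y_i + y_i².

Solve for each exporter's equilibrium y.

8.625

A representative exporter's profit is π_i = y_i(78 − Y) − 9y_i − y_i², with Y = y_i + Σ_{j≠i} y_j.
First-order condition: 69 − 4y_i − Σ_{j≠i} y_j = 0.
Imposing symmetry (y_j = y for all j) turns Σ_{j≠i} y_j into 4y, so 69 = 8y and y = 8.625.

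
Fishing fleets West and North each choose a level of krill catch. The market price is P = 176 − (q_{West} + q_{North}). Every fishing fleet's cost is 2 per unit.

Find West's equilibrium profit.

3364

Fishing fleet West's profit: π = q_{West}(176 − (q_{West} + q_{North})) − 2q_{West}.
∂π/∂q_{West} = 174 − 2q_{West} − q_{North} = 0, so q_{West} = 87 − 0.5q_{North}.
By symmetry q_{North} = q_{West}; substituting into the reaction function, 1.5q_{West} = 87 and q_{West} = 58.
Price P = 176 − 116 = 60.
West's profit: (60 − 2)·58 = 3364.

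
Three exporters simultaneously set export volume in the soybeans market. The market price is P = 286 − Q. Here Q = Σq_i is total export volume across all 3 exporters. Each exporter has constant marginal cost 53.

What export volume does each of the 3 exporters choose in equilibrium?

A representative exporter's profit is π_i = q_i(286 − Q) − 53q_i, with Q = q_i + Σ_{j≠i} q_j.
First-order condition: 233 − 2q_i − Σ_{j≠i} q_j = 0.
With identical exporters, set every q_j = q: then 233 − 2q − 2q = 0, i.e. q = 233/4 = 58.25.

58.25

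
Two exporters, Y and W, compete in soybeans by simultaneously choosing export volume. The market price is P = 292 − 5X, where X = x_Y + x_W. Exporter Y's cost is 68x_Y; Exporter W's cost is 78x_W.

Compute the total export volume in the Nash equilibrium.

Exporter Y's profit: π = x_Y(292 − 5(x_Y + x_W)) − 68x_Y.
∂π/∂x_Y = 224 − 10x_Y − 5x_W = 0, so x_Y = 22.4 − 0.5x_W.
By the same steps for W: x_W = 21.4 − 0.5x_Y.
Solving the two reaction functions simultaneously: (1 − (−0.5)(−0.5))x_Y = 22.4 − 0.5·21.4, so 0.75x_Y = 11.7 and x_Y = 15.6.
Then x_W = 21.4 − 0.5·15.6 = 13.6.
Total export volume: 15.6 + 13.6 = 29.2.

29.2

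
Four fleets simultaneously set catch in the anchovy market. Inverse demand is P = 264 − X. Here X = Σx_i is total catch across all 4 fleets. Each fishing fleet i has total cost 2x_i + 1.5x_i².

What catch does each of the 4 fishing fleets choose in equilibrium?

A representative fishing fleet's profit is π_i = x_i(264 − X) − 2x_i − 1.5x_i², with X = x_i + Σ_{j≠i} x_j.
First-order condition: 262 − 5x_i − Σ_{j≠i} x_j = 0.
With identical fishing fleets, set every x_j = x: then 262 − 5x − 3x = 0, i.e. x = 262/8 = 32.75.

32.75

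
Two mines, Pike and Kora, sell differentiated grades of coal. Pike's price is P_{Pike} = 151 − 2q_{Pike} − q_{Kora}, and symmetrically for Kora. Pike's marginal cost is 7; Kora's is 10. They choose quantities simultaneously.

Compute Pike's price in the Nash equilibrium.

Mine Pike's profit: π = q_{Pike}(151 − 2q_{Pike} − q_{Kora}) − 7q_{Pike}.
∂π/∂q_{Pike} = 144 − 4q_{Pike} − q_{Kora} = 0 ⇒ q_{Pike} = 36 − 0.25q_{Kora}.
Similarly q_{Kora} = 35.25 − 0.25q_{Pike}.
Plugging q_{Kora} into Pike's best response: q_{Pike} = 36 − 0.25(35.25 − 0.25q_{Pike}) ⇒ 0.9375q_{Pike} = 27.1875, so q_{Pike} = 29.
Then q_{Kora} = 35.25 − 0.25·29 = 28.
P_{Pike} = 151 − 2·29 − 28 = 65.

65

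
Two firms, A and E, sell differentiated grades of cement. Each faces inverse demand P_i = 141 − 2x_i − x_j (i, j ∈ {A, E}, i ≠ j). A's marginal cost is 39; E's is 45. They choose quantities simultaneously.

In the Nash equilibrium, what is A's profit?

865.28

Firm A's profit: π = x_A(141 − 2x_A − x_E) − 39x_A.
∂π/∂x_A = 102 − 4x_A − x_E = 0 ⇒ x_A = 25.5 − 0.25x_E.
Similarly x_E = 24 − 0.25x_A.
Plugging x_E into A's best response: x_A = 25.5 − 0.25(24 − 0.25x_A) ⇒ 0.9375x_A = 19.5, so x_A = 20.8.
Then x_E = 24 − 0.25·20.8 = 18.8.
P_A = 141 − 2·20.8 − 18.8 = 80.6.
Profit = (80.6 − 39)·20.8 = 865.28.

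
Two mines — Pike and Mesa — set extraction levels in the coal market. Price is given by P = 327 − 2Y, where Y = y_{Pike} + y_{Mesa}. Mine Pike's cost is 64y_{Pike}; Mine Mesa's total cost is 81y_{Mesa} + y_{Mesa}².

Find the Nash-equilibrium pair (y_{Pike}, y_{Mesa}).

54.3, 22.9

Mine Pike's profit: π = y_{Pike}(327 − 2(y_{Pike} + y_{Mesa})) − 64y_{Pike}.
∂π/∂y_{Pike} = 263 − 4y_{Pike} − 2y_{Mesa} = 0, so y_{Pike} = 65.75 − 0.5y_{Mesa}.
For Mesa: ∂π/∂y_{Mesa} = 246 − 6y_{Mesa} − 2y_{Pike} = 0 ⇒ y_{Mesa} = 41 − (1/3)y_{Pike}.
Plugging y_{Mesa} into Pike's best response: y_{Pike} = 65.75 − 0.5(41 − (1/3)y_{Pike}) ⇒ (5/6)y_{Pike} = 45.25, so y_{Pike} = 54.3.
Then y_{Mesa} = 41 − (1/3)·54.3 = 22.9.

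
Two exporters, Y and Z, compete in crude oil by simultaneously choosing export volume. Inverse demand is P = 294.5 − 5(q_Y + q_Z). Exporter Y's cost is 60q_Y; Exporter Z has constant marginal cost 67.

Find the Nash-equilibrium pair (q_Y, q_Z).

Exporter Y's profit: π = q_Y(294.5 − 5(q_Y + q_Z)) − 60q_Y.
∂π/∂q_Y = 234.5 − 10q_Y − 5q_Z = 0, so q_Y = 23.45 − 0.5q_Z.
By the same steps for Z: q_Z = 22.75 − 0.5q_Y.
Substituting the second reaction function into the first: q_Y = 23.45 − 0.5(22.75 − 0.5q_Y), which gives 0.75q_Y = 12.075 ⇒ q_Y = 16.1.
Then q_Z = 22.75 − 0.5·16.1 = 14.7.

16.1, 14.7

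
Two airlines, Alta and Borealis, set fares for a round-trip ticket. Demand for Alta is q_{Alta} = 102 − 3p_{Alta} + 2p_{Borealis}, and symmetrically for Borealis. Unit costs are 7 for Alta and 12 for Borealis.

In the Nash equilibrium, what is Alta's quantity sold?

74.0625

Alta's profit: π = (p_{Alta} − 7)(102 − 3p_{Alta} + 2p_{Borealis}).
∂π/∂p_{Alta} = 123 − 6p_{Alta} + 2p_{Borealis} = 0 ⇒ p_{Alta} = 20.5 + (1/3)p_{Borealis}.
Similarly p_{Borealis} = 23 + (1/3)p_{Alta}.
Substituting the second reaction function into the first: p_{Alta} = 20.5 + (1/3)(23 + (1/3)p_{Alta}), which gives (8/9)p_{Alta} = 169/6 ⇒ p_{Alta} = 31.6875.
Then p_{Borealis} = 23 + (1/3)·31.6875 = 33.5625.
q_{Alta} = 102 − 3·31.6875 + 2·33.5625 = 74.0625.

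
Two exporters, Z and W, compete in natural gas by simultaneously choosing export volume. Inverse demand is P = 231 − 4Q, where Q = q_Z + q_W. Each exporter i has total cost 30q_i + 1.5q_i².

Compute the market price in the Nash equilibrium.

123.8

Exporter Z's profit: π = q_Z(231 − 4(q_Z + q_W)) − 30q_Z − 1.5q_Z².
∂π/∂q_Z = 201 − 11q_Z − 4q_W = 0, so q_Z = 201/11 − (4/11)q_W.
Setting q_Z = q_W in the reaction function: q_Z = 201/11 − (4/11)q_Z, so q_Z = (201/11) / (15/11) = 13.4.
Equilibrium price: P = 231 − 4·26.8 = 123.8.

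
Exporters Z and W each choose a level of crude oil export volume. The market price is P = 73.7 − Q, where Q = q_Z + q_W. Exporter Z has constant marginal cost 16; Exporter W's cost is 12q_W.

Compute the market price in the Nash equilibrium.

33.9

Exporter Z's profit: π = q_Z(73.7 − (q_Z + q_W)) − 16q_Z.
∂π/∂q_Z = 57.7 − 2q_Z − q_W = 0, so q_Z = 28.85 − 0.5q_W.
By the same steps for W: q_W = 30.85 − 0.5q_Z.
Plugging q_W into Z's best response: q_Z = 28.85 − 0.5(30.85 − 0.5q_Z) ⇒ 0.75q_Z = 13.425, so q_Z = 17.9.
Then q_W = 30.85 − 0.5·17.9 = 21.9.
Equilibrium price: P = 73.7 − 39.8 = 33.9.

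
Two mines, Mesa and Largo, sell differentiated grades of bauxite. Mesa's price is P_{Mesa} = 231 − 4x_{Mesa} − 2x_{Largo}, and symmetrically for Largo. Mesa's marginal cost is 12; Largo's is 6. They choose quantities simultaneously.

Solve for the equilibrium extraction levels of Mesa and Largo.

Mine Mesa's profit: π = x_{Mesa}(231 − 4x_{Mesa} − 2x_{Largo}) − 12x_{Mesa}.
∂π/∂x_{Mesa} = 219 − 8x_{Mesa} − 2x_{Largo} = 0 ⇒ x_{Mesa} = 27.375 − 0.25x_{Largo}.
Similarly x_{Largo} = 28.125 − 0.25x_{Mesa}.
Substituting the second reaction function into the first: x_{Mesa} = 27.375 − 0.25(28.125 − 0.25x_{Mesa}), which gives 0.9375x_{Mesa} = 651/32 ⇒ x_{Mesa} = 21.7.
Then x_{Largo} = 28.125 − 0.25·21.7 = 22.7.

21.7, 22.7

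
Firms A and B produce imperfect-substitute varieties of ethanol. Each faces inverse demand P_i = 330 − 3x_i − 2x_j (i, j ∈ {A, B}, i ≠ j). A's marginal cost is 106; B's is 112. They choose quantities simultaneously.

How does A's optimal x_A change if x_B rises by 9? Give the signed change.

Firm A's profit: π = x_A(330 − 3x_A − 2x_B) − 106x_A.
∂π/∂x_A = 224 − 6x_A − 2x_B = 0 ⇒ x_A = 112/3 − (1/3)x_B.
The reaction-function slope is −1/3, so a 9-unit rise in x_B moves x_A by −1/3 × 9 = −3. A's best response falls — the actions are strategic substitutes.

-3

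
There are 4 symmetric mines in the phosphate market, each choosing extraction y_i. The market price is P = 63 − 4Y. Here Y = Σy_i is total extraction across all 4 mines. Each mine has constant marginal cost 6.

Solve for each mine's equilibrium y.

2.85

A representative mine's profit is π_i = y_i(63 − 4Y) − 6y_i, with Y = y_i + Σ_{j≠i} y_j.
First-order condition: 57 − 8y_i − 4Σ_{j≠i} y_j = 0.
With identical mines, set every y_j = y: then 57 − 8y − 12y = 0, i.e. y = 57/20 = 2.85.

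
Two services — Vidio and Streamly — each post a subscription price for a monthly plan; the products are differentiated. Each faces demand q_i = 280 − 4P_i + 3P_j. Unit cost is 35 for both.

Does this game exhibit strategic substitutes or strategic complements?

strategic complements

Vidio's profit: π = (P_{Vidio} − 35)(280 − 4P_{Vidio} + 3P_{Streamly}).
∂π/∂P_{Vidio} = 420 − 8P_{Vidio} + 3P_{Streamly} = 0 ⇒ P_{Vidio} = 52.5 + 0.375P_{Streamly}.
The best-response slope dP_{Vidio}/dP_{Streamly} = 0.375 > 0: the reaction function is upward-sloping, so the choices are strategic complements.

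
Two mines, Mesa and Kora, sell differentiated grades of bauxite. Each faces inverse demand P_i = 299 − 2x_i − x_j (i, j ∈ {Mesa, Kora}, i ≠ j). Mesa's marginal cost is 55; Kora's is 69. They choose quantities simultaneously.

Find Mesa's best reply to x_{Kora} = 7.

Mine Mesa's profit: π = x_{Mesa}(299 − 2x_{Mesa} − x_{Kora}) − 55x_{Mesa}.
∂π/∂x_{Mesa} = 244 − 4x_{Mesa} − x_{Kora} = 0 ⇒ x_{Mesa} = 61 − 0.25x_{Kora}.
At x_{Kora} = 7: x_{Mesa} = 61 − 0.25·7 = 59.25.

59.25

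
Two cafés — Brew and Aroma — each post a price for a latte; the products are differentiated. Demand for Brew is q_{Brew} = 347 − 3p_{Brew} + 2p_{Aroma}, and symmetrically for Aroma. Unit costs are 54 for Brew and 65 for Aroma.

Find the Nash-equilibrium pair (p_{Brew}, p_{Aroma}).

129.3125, 133.4375

Brew's profit: π = (p_{Brew} − 54)(347 − 3p_{Brew} + 2p_{Aroma}).
∂π/∂p_{Brew} = 509 − 6p_{Brew} + 2p_{Aroma} = 0 ⇒ p_{Brew} = 509/6 + (1/3)p_{Aroma}.
Similarly p_{Aroma} = 271/3 + (1/3)p_{Brew}.
Substituting the second reaction function into the first: p_{Brew} = 509/6 + (1/3)(271/3 + (1/3)p_{Brew}), which gives (8/9)p_{Brew} = 2069/18 ⇒ p_{Brew} = 129.3125.
Then p_{Aroma} = 271/3 + (1/3)·129.3125 = 133.4375.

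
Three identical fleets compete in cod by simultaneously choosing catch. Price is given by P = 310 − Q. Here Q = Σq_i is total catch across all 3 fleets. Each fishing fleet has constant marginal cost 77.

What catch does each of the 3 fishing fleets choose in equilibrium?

A representative fishing fleet's profit is π_i = q_i(310 − Q) − 77q_i, with Q = q_i + Σ_{j≠i} q_j.
First-order condition: 233 − 2q_i − Σ_{j≠i} q_j = 0.
In a symmetric equilibrium every fishing fleet chooses the same q, so Σ_{j≠i} q_j = 2q. The condition becomes 233 − 4q = 0, giving q = 233/4 = 58.25.

58.25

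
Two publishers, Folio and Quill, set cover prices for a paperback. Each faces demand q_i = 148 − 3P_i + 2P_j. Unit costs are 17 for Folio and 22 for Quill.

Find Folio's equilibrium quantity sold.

Folio's profit: π = (P_{Folio} − 17)(148 − 3P_{Folio} + 2P_{Quill}).
∂π/∂P_{Folio} = 199 − 6P_{Folio} + 2P_{Quill} = 0 ⇒ P_{Folio} = 199/6 + (1/3)P_{Quill}.
Similarly P_{Quill} = 107/3 + (1/3)P_{Folio}.
Solving the two reaction functions simultaneously: (1 − (1/3)(1/3))P_{Folio} = 199/6 + (1/3)·(107/3), so (8/9)P_{Folio} = 811/18 and P_{Folio} = 50.6875.
Then P_{Quill} = 107/3 + (1/3)·50.6875 = 52.5625.
q_{Folio} = 148 − 3·50.6875 + 2·52.5625 = 101.0625.

101.0625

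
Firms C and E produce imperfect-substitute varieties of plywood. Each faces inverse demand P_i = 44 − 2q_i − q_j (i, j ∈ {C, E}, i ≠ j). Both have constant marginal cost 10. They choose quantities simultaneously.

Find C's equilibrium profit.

Firm C's profit: π = q_C(44 − 2q_C − q_E) − 10q_C.
∂π/∂q_C = 34 − 4q_C − q_E = 0 ⇒ q_C = 8.5 − 0.25q_E.
Setting q_C = q_E in the reaction function: q_C = 8.5 − 0.25q_C, so q_C = 8.5 / 1.25 = 6.8.
P_C = 44 − 2·6.8 − 6.8 = 23.6.
Profit = (23.6 − 10)·6.8 = 92.48.

92.48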